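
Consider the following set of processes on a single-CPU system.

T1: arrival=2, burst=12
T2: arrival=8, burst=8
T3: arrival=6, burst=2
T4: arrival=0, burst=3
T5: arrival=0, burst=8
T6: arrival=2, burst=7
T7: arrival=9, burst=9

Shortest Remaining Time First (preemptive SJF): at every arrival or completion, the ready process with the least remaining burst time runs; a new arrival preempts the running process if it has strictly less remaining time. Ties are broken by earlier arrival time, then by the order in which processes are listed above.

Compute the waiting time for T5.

Schedule: | T4 0-3 | T6 3-6 | T3 6-8 | T6 8-12 | T5 12-20 | T2 20-28 | T7 28-37 | T1 37-49 |
Completion: T1=49  T2=28  T3=8  T4=3  T5=20  T6=12  T7=37
Turnaround (C−A): T1=47  T2=20  T3=2  T4=3  T5=20  T6=10  T7=28
Waiting(T5) = turnaround − burst = 20 − 8 = 12

12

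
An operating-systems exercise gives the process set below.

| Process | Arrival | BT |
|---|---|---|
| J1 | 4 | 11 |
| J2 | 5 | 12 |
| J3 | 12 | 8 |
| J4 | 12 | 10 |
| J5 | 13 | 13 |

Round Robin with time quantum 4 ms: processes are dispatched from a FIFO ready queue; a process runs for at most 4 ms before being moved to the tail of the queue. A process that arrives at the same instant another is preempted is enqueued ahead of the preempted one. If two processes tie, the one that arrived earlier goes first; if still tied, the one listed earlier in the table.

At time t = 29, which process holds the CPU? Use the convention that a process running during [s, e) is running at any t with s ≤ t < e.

Timeline: | idle 0-4 | J1 4-8 | J2 8-12 | J1 12-16 | J3 16-20 | J4 20-24 | J2 24-28 | J5 28-32 | J1 32-35 | J3 35-39 | J4 39-43 | J2 43-47 | J5 47-51 | J4 51-53 | J5 53-58 |
Completion: J1=35  J2=47  J3=39  J4=53  J5=58
Turnaround (C−A): J1=31  J2=42  J3=27  J4=41  J5=45

J5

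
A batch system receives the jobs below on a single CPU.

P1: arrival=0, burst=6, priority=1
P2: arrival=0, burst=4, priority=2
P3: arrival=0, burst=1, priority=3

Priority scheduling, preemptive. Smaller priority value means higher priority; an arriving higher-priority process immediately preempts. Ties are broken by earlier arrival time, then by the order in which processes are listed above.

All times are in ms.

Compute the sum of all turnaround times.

Gantt: | P1 0-6 | P2 6-10 | P3 10-11 |
Completion: P1=6  P2=10  P3=11
Turnaround (C−A): P1=6  P2=10  P3=11
Turnaround = completion − arrival: P1=6, P2=10, P3=11
Total turnaround = 6 + 10 + 11 = 27

27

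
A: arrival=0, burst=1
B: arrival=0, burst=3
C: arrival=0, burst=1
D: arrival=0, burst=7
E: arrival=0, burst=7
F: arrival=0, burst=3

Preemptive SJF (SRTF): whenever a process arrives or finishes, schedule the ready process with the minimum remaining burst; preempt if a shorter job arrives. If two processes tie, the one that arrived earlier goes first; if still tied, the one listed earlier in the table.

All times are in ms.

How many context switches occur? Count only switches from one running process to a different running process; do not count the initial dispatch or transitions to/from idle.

5

Gantt: | A 0-1 | C 1-2 | B 2-5 | F 5-8 | D 8-15 | E 15-22 |
Completion: A=1  B=5  C=2  D=15  E=22  F=8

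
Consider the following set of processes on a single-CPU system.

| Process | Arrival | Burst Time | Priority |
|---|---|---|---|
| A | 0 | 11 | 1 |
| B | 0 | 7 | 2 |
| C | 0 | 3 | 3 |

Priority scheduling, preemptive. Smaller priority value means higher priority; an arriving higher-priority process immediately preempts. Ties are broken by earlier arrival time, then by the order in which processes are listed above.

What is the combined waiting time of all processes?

Gantt: | A 0-11 | B 11-18 | C 18-21 |
Completion: A=11  B=18  C=21
Waiting = turnaround − burst: A=0, B=11, C=18
Total waiting = 0 + 11 + 18 = 29

29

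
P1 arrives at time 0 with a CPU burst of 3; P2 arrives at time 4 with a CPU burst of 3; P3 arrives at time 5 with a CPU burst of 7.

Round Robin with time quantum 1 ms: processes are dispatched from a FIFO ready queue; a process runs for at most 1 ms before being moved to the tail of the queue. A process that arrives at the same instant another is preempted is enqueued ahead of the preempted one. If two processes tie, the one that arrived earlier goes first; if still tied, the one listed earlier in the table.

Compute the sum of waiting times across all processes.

Gantt: | P1 0-3 | idle 3-4 | P2 4-5 | P3 5-6 | P2 6-7 | P3 7-8 | P2 8-9 | P3 9-14 |
Completion: P1=3  P2=9  P3=14
Turnaround (C−A): P1=3  P2=5  P3=9
Waiting = turnaround − burst: P1=0, P2=2, P3=2
Total waiting = 0 + 2 + 2 = 4

4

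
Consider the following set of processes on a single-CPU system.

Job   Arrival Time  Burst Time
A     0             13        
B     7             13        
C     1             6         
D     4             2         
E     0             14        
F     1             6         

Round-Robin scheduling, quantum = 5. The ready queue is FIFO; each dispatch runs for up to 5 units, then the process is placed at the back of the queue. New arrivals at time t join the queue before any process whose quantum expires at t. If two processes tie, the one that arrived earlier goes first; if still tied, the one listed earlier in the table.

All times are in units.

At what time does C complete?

Timeline: | A 0-5 | E 5-10 | C 10-15 | F 15-20 | D 20-22 | A 22-27 | B 27-32 | E 32-37 | C 37-38 | F 38-39 | A 39-42 | B 42-47 | E 47-51 | B 51-54 |
Completion: A=42  B=54  C=38  D=22  E=51  F=39
Turnaround (C−A): A=42  B=47  C=37  D=18  E=51  F=38

38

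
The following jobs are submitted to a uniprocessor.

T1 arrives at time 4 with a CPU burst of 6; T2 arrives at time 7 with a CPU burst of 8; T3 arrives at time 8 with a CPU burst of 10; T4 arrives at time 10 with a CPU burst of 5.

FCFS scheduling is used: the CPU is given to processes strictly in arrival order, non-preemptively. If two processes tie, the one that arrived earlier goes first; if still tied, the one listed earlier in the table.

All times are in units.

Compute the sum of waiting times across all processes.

31

Schedule: | idle 0-4 | T1 4-10 | T2 10-18 | T3 18-28 | T4 28-33 |
Completion: T1=10  T2=18  T3=28  T4=33
Turnaround (C−A): T1=6  T2=11  T3=20  T4=23
Waiting = turnaround − burst: T1=0, T2=3, T3=10, T4=18
Total waiting = 0 + 3 + 10 + 18 = 31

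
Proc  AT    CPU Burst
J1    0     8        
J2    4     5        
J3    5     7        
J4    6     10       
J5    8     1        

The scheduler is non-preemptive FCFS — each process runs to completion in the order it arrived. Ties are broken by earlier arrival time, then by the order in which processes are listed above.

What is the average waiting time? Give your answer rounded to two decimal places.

9.60

Schedule: | J1 0-8 | J2 8-13 | J3 13-20 | J4 20-30 | J5 30-31 |
Completion: J1=8  J2=13  J3=20  J4=30  J5=31
Waiting times: J1=0, J2=4, J3=8, J4=14, J5=22
Average waiting = (0+4+8+14+22) / 5 = 48/5 = 9.60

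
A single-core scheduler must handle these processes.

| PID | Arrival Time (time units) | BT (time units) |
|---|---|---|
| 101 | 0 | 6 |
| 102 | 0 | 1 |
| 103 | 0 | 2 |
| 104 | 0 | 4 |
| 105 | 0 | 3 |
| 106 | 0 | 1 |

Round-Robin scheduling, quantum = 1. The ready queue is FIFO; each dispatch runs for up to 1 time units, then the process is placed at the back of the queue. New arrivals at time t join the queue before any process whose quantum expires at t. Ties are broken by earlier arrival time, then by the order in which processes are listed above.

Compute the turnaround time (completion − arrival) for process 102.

2

Gantt: | 101 0-1 | 102 1-2 | 103 2-3 | 104 3-4 | 105 4-5 | 106 5-6 | 101 6-7 | 103 7-8 | 104 8-9 | 105 9-10 | 101 10-11 | 104 11-12 | 105 12-13 | 101 13-14 | 104 14-15 | 101 15-17 |
Completion: 101=17  102=2  103=8  104=15  105=13  106=6
Turnaround (C−A): 101=17  102=2  103=8  104=15  105=13  106=6
Turnaround(102) = completion − arrival = 2 − 0 = 2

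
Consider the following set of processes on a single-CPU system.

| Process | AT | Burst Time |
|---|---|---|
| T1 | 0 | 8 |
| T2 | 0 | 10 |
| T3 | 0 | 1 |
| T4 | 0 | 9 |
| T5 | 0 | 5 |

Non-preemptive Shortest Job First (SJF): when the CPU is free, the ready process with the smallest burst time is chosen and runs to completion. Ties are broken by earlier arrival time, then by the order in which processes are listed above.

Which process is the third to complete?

T1

Schedule: | T3 0-1 | T5 1-6 | T1 6-14 | T4 14-23 | T2 23-33 |
Completion: T1=14  T2=33  T3=1  T4=23  T5=6
Turnaround (C−A): T1=14  T2=33  T3=1  T4=23  T5=6
Finish order: T3 → T5 → T1 → T4 → T2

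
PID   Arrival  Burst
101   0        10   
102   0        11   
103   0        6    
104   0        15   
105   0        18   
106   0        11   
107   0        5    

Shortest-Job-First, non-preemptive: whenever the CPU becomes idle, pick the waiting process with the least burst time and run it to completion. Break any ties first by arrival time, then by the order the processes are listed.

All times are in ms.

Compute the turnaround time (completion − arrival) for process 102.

32

Timeline: | 107 0-5 | 103 5-11 | 101 11-21 | 102 21-32 | 106 32-43 | 104 43-58 | 105 58-76 |
Completion: 101=21  102=32  103=11  104=58  105=76  106=43  107=5
Turnaround(102) = completion − arrival = 32 − 0 = 32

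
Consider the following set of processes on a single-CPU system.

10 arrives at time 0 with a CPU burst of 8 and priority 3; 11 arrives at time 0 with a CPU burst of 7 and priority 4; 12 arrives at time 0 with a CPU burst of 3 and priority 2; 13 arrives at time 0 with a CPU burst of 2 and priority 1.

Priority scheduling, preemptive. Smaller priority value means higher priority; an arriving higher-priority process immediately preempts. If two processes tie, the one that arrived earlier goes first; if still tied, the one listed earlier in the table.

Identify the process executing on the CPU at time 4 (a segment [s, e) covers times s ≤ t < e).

Timeline: | 13 0-2 | 12 2-5 | 10 5-13 | 11 13-20 |
Completion: 10=13  11=20  12=5  13=2
Turnaround (C−A): 10=13  11=20  12=5  13=2

12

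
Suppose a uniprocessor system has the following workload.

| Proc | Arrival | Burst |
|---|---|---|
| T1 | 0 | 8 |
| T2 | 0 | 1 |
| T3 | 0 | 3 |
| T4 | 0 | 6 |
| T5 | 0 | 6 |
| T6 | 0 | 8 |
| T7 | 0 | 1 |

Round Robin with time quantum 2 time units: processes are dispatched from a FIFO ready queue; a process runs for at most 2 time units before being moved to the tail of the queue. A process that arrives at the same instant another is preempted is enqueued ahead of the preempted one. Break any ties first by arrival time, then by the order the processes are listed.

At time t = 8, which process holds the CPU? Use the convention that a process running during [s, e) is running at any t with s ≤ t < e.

Gantt: | T1 0-2 | T2 2-3 | T3 3-5 | T4 5-7 | T5 7-9 | T6 9-11 | T7 11-12 | T1 12-14 | T3 14-15 | T4 15-17 | T5 17-19 | T6 19-21 | T1 21-23 | T4 23-25 | T5 25-27 | T6 27-29 | T1 29-31 | T6 31-33 |
Completion: T1=31  T2=3  T3=15  T4=25  T5=27  T6=33  T7=12
Turnaround (C−A): T1=31  T2=3  T3=15  T4=25  T5=27  T6=33  T7=12

T5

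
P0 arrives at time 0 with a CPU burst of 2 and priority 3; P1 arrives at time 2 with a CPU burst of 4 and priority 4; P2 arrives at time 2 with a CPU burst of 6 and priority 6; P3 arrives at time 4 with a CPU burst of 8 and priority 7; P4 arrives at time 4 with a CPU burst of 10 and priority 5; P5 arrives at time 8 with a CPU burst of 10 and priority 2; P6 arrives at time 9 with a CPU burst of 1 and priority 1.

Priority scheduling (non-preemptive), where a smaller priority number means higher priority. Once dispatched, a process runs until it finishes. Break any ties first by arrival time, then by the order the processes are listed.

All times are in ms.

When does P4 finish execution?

16

Schedule: | P0 0-2 | P1 2-6 | P4 6-16 | P6 16-17 | P5 17-27 | P2 27-33 | P3 33-41 |
Completion: P0=2  P1=6  P2=33  P3=41  P4=16  P5=27  P6=17
Turnaround (C−A): P0=2  P1=4  P2=31  P3=37  P4=12  P5=19  P6=8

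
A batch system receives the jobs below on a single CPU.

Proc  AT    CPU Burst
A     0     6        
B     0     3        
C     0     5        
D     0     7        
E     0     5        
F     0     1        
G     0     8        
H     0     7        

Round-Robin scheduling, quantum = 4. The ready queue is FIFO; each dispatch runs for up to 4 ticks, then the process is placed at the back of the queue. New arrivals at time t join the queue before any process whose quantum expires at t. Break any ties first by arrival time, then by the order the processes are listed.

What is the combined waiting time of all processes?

Schedule: | A 0-4 | B 4-7 | C 7-11 | D 11-15 | E 15-19 | F 19-20 | G 20-24 | H 24-28 | A 28-30 | C 30-31 | D 31-34 | E 34-35 | G 35-39 | H 39-42 |
Completion: A=30  B=7  C=31  D=34  E=35  F=20  G=39  H=42
Turnaround (C−A): A=30  B=7  C=31  D=34  E=35  F=20  G=39  H=42
Waiting = turnaround − burst: A=24, B=4, C=26, D=27, E=30, F=19, G=31, H=35
Total waiting = 24 + 4 + 26 + 27 + 30 + 19 + 31 + 35 = 196

196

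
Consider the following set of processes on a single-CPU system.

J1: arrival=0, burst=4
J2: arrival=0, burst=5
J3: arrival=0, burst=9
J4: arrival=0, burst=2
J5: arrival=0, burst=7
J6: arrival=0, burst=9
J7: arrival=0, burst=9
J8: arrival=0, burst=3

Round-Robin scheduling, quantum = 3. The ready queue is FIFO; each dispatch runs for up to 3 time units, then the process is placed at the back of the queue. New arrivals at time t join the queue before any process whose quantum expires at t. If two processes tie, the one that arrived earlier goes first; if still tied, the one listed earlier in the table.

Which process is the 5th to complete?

J3

Gantt: | J1 0-3 | J2 3-6 | J3 6-9 | J4 9-11 | J5 11-14 | J6 14-17 | J7 17-20 | J8 20-23 | J1 23-24 | J2 24-26 | J3 26-29 | J5 29-32 | J6 32-35 | J7 35-38 | J3 38-41 | J5 41-42 | J6 42-45 | J7 45-48 |
Completion: J1=24  J2=26  J3=41  J4=11  J5=42  J6=45  J7=48  J8=23
Turnaround (C−A): J1=24  J2=26  J3=41  J4=11  J5=42  J6=45  J7=48  J8=23
Finish order: J4 → J8 → J1 → J2 → J3 → J5 → J6 → J7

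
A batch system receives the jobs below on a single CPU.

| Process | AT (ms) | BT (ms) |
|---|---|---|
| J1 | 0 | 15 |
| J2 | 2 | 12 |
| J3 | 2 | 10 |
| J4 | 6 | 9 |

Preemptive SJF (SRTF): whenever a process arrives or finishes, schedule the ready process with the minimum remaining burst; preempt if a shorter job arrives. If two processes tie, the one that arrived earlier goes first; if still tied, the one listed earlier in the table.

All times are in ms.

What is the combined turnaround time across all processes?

Schedule: | J1 0-2 | J3 2-12 | J4 12-21 | J2 21-33 | J1 33-46 |
Completion: J1=46  J2=33  J3=12  J4=21
Turnaround = completion − arrival: J1=46, J2=31, J3=10, J4=15
Total turnaround = 46 + 31 + 10 + 15 = 102

102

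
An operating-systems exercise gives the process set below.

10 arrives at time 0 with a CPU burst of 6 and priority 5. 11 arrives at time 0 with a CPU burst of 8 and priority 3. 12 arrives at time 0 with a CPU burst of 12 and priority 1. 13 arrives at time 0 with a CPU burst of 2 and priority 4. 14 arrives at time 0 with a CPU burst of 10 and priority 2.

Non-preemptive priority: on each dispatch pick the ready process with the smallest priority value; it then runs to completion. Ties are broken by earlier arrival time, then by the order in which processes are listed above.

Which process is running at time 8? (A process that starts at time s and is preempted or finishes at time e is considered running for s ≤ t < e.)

Timeline: | 12 0-12 | 14 12-22 | 11 22-30 | 13 30-32 | 10 32-38 |
Completion: 10=38  11=30  12=12  13=32  14=22

12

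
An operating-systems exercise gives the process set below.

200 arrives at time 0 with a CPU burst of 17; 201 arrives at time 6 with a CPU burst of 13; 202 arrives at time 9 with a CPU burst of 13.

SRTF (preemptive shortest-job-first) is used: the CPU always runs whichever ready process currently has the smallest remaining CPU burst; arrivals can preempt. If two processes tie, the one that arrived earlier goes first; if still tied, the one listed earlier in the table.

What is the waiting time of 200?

Timeline: | 200 0-17 | 201 17-30 | 202 30-43 |
Completion: 200=17  201=30  202=43
Waiting(200) = turnaround − burst = 17 − 17 = 0

0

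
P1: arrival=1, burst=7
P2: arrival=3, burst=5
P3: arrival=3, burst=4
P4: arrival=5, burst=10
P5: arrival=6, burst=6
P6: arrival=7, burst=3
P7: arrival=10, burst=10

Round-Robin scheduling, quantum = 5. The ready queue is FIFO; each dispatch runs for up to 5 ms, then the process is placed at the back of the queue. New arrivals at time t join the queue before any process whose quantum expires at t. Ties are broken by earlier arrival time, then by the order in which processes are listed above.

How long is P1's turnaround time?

Schedule: | idle 0-1 | P1 1-6 | P2 6-11 | P3 11-15 | P4 15-20 | P5 20-25 | P1 25-27 | P6 27-30 | P7 30-35 | P4 35-40 | P5 40-41 | P7 41-46 |
Completion: P1=27  P2=11  P3=15  P4=40  P5=41  P6=30  P7=46
Turnaround (C−A): P1=26  P2=8  P3=12  P4=35  P5=35  P6=23  P7=36
Turnaround(P1) = completion − arrival = 27 − 1 = 26

26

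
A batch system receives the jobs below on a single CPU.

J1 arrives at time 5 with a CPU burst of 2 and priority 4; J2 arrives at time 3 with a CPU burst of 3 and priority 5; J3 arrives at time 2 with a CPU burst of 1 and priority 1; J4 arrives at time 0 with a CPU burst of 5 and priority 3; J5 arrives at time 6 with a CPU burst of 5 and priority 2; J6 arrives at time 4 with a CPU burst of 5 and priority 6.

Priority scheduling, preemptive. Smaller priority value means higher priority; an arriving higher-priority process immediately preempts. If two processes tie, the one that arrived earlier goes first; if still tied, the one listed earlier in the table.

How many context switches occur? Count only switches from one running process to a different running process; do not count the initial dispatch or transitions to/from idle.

6

Schedule: | J4 0-2 | J3 2-3 | J4 3-6 | J5 6-11 | J1 11-13 | J2 13-16 | J6 16-21 |
Completion: J1=13  J2=16  J3=3  J4=6  J5=11  J6=21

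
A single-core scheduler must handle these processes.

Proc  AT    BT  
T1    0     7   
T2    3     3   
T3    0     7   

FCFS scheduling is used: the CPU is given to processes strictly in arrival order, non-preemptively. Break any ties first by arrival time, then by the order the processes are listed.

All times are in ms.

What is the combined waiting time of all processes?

Gantt: | T1 0-7 | T3 7-14 | T2 14-17 |
Completion: T1=7  T2=17  T3=14
Turnaround (C−A): T1=7  T2=14  T3=14
Waiting = turnaround − burst: T1=0, T2=11, T3=7
Total waiting = 0 + 11 + 7 = 18

18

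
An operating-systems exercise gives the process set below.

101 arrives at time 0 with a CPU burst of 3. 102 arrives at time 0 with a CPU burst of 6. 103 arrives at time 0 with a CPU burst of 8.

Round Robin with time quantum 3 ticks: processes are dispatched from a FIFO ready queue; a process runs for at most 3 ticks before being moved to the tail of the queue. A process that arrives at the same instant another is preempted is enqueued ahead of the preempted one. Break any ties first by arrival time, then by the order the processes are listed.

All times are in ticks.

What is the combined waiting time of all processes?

Timeline: | 101 0-3 | 102 3-6 | 103 6-9 | 102 9-12 | 103 12-17 |
Completion: 101=3  102=12  103=17
Turnaround (C−A): 101=3  102=12  103=17
Waiting = turnaround − burst: 101=0, 102=6, 103=9
Total waiting = 0 + 6 + 9 = 15

15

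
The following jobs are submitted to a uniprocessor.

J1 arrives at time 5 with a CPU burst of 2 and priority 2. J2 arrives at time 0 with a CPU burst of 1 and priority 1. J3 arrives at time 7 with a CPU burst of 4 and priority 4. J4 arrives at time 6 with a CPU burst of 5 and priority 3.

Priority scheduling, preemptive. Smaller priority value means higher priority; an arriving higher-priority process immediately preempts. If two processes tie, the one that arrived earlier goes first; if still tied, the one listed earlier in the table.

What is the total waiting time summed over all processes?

Gantt: | J2 0-1 | idle 1-5 | J1 5-7 | J4 7-12 | J3 12-16 |
Completion: J1=7  J2=1  J3=16  J4=12
Turnaround (C−A): J1=2  J2=1  J3=9  J4=6
Waiting = turnaround − burst: J1=0, J2=0, J3=5, J4=1
Total waiting = 0 + 0 + 5 + 1 = 6

6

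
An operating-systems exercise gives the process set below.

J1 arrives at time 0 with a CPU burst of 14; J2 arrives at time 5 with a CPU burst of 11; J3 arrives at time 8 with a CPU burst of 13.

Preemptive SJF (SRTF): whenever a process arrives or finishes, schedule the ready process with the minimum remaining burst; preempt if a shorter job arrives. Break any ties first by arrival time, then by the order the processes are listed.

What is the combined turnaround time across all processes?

64

Schedule: | J1 0-14 | J2 14-25 | J3 25-38 |
Completion: J1=14  J2=25  J3=38
Turnaround (C−A): J1=14  J2=20  J3=30
Turnaround = completion − arrival: J1=14, J2=20, J3=30
Total turnaround = 14 + 20 + 30 = 64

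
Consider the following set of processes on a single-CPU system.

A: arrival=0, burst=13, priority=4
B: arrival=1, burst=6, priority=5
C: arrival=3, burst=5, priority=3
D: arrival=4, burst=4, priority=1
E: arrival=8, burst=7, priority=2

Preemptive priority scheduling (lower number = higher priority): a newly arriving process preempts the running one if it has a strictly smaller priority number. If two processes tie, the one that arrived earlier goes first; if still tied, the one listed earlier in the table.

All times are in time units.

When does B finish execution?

Schedule: | A 0-3 | C 3-4 | D 4-8 | E 8-15 | C 15-19 | A 19-29 | B 29-35 |
Completion: A=29  B=35  C=19  D=8  E=15

35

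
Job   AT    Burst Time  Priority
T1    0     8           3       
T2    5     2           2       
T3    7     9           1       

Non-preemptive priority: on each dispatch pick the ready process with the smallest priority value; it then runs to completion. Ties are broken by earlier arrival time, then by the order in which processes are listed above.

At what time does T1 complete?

8

Gantt: | T1 0-8 | T3 8-17 | T2 17-19 |
Completion: T1=8  T2=19  T3=17
Turnaround (C−A): T1=8  T2=14  T3=10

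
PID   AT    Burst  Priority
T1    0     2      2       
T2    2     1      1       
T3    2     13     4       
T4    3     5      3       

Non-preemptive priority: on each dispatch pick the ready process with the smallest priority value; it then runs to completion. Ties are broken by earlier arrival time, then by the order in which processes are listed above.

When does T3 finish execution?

Timeline: | T1 0-2 | T2 2-3 | T4 3-8 | T3 8-21 |
Completion: T1=2  T2=3  T3=21  T4=8
Turnaround (C−A): T1=2  T2=1  T3=19  T4=5

21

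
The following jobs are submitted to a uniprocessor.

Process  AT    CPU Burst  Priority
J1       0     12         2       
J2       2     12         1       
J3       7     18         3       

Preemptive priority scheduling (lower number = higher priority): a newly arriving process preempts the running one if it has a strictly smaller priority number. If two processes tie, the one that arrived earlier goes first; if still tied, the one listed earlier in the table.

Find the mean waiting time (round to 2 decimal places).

Schedule: | J1 0-2 | J2 2-14 | J1 14-24 | J3 24-42 |
Completion: J1=24  J2=14  J3=42
Turnaround (C−A): J1=24  J2=12  J3=35
Waiting times: J1=12, J2=0, J3=17
Average waiting = (12+0+17) / 3 = 29/3 = 9.67

9.67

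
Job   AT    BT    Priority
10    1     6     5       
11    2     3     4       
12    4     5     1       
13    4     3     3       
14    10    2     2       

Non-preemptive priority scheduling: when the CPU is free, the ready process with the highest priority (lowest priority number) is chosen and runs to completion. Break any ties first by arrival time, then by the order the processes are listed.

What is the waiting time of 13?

Timeline: | idle 0-1 | 10 1-7 | 12 7-12 | 14 12-14 | 13 14-17 | 11 17-20 |
Completion: 10=7  11=20  12=12  13=17  14=14
Waiting(13) = turnaround − burst = 13 − 3 = 10

10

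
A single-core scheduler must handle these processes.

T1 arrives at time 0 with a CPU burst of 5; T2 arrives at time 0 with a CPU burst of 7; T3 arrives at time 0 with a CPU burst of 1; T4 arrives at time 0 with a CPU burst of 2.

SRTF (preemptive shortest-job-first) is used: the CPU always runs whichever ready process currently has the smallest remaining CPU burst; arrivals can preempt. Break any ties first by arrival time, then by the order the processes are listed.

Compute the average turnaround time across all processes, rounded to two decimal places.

Gantt: | T3 0-1 | T4 1-3 | T1 3-8 | T2 8-15 |
Completion: T1=8  T2=15  T3=1  T4=3
Turnaround (C−A): T1=8  T2=15  T3=1  T4=3
Turnaround times: T1=8, T2=15, T3=1, T4=3
Average turnaround = (8+15+1+3) / 4 = 27/4 = 6.75

6.75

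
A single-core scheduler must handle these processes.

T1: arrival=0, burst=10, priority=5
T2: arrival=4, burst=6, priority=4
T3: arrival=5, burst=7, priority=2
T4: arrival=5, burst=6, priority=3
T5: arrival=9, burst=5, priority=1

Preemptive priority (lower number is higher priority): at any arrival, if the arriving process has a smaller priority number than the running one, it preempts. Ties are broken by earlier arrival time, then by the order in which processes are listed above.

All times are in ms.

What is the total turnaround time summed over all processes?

93

Schedule: | T1 0-4 | T2 4-5 | T3 5-9 | T5 9-14 | T3 14-17 | T4 17-23 | T2 23-28 | T1 28-34 |
Completion: T1=34  T2=28  T3=17  T4=23  T5=14
Turnaround (C−A): T1=34  T2=24  T3=12  T4=18  T5=5
Turnaround = completion − arrival: T1=34, T2=24, T3=12, T4=18, T5=5
Total turnaround = 34 + 24 + 12 + 18 + 5 = 93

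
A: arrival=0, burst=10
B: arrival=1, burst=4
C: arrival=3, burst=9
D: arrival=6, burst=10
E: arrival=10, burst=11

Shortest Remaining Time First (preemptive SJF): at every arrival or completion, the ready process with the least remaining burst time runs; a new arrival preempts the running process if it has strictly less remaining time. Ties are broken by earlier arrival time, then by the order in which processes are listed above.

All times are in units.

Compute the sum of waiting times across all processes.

Schedule: | A 0-1 | B 1-5 | A 5-14 | C 14-23 | D 23-33 | E 33-44 |
Completion: A=14  B=5  C=23  D=33  E=44
Turnaround (C−A): A=14  B=4  C=20  D=27  E=34
Waiting = turnaround − burst: A=4, B=0, C=11, D=17, E=23
Total waiting = 4 + 0 + 11 + 17 + 23 = 55

55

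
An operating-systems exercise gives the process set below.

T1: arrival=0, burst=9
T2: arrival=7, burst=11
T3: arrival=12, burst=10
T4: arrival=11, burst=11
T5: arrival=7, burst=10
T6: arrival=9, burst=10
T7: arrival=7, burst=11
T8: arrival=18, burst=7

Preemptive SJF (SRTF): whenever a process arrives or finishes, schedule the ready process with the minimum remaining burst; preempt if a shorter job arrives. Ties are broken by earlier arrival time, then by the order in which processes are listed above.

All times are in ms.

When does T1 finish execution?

9

Timeline: | T1 0-9 | T5 9-19 | T8 19-26 | T6 26-36 | T3 36-46 | T2 46-57 | T7 57-68 | T4 68-79 |
Completion: T1=9  T2=57  T3=46  T4=79  T5=19  T6=36  T7=68  T8=26
Turnaround (C−A): T1=9  T2=50  T3=34  T4=68  T5=12  T6=27  T7=61  T8=8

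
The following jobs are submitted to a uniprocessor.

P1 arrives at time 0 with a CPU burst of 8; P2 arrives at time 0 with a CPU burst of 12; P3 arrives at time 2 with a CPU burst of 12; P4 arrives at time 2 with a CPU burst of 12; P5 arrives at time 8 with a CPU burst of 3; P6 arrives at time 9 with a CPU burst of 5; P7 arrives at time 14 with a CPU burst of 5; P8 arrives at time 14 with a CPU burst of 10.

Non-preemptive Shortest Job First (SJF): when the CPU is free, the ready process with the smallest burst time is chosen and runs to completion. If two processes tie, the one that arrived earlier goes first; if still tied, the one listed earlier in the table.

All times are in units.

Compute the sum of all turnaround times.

203

Schedule: | P1 0-8 | P5 8-11 | P6 11-16 | P7 16-21 | P8 21-31 | P2 31-43 | P3 43-55 | P4 55-67 |
Completion: P1=8  P2=43  P3=55  P4=67  P5=11  P6=16  P7=21  P8=31
Turnaround (C−A): P1=8  P2=43  P3=53  P4=65  P5=3  P6=7  P7=7  P8=17
Turnaround = completion − arrival: P1=8, P2=43, P3=53, P4=65, P5=3, P6=7, P7=7, P8=17
Total turnaround = 8 + 43 + 53 + 65 + 3 + 7 + 7 + 17 = 203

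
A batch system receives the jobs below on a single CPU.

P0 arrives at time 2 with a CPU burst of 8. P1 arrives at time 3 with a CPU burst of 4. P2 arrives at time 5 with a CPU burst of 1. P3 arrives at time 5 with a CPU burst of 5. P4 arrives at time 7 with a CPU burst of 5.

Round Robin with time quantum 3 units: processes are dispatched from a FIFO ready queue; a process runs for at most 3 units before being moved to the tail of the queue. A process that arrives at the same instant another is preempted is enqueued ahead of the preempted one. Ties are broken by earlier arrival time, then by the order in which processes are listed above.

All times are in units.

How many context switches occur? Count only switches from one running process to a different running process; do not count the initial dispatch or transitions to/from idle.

9

Schedule: | idle 0-2 | P0 2-5 | P1 5-8 | P2 8-9 | P3 9-12 | P0 12-15 | P4 15-18 | P1 18-19 | P3 19-21 | P0 21-23 | P4 23-25 |
Completion: P0=23  P1=19  P2=9  P3=21  P4=25
Turnaround (C−A): P0=21  P1=16  P2=4  P3=16  P4=18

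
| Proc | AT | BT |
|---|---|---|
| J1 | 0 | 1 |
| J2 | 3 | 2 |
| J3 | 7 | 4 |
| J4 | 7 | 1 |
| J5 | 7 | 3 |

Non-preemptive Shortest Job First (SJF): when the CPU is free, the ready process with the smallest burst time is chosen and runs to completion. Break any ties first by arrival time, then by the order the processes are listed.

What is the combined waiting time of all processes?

Timeline: | J1 0-1 | idle 1-3 | J2 3-5 | idle 5-7 | J4 7-8 | J5 8-11 | J3 11-15 |
Completion: J1=1  J2=5  J3=15  J4=8  J5=11
Turnaround (C−A): J1=1  J2=2  J3=8  J4=1  J5=4
Waiting = turnaround − burst: J1=0, J2=0, J3=4, J4=0, J5=1
Total waiting = 0 + 0 + 4 + 0 + 1 = 5

5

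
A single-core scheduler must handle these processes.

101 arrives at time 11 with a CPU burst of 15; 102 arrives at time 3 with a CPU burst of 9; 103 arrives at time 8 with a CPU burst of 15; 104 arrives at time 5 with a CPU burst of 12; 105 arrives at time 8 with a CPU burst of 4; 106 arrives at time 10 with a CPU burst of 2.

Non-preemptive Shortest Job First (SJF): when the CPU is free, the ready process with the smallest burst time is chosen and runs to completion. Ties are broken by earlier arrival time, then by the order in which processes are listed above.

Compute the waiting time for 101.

34

Schedule: | idle 0-3 | 102 3-12 | 106 12-14 | 105 14-18 | 104 18-30 | 103 30-45 | 101 45-60 |
Completion: 101=60  102=12  103=45  104=30  105=18  106=14
Turnaround (C−A): 101=49  102=9  103=37  104=25  105=10  106=4
Waiting(101) = turnaround − burst = 49 − 15 = 34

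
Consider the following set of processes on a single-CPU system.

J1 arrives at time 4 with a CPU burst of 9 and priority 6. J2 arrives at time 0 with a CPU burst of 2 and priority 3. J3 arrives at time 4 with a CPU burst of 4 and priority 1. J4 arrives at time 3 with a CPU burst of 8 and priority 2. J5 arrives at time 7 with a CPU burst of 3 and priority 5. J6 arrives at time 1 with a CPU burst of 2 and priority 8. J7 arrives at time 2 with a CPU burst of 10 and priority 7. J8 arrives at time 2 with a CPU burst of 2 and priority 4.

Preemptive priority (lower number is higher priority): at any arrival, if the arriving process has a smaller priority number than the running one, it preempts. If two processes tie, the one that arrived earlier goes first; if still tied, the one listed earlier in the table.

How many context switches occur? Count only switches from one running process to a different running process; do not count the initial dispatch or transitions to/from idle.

Gantt: | J2 0-2 | J8 2-3 | J4 3-4 | J3 4-8 | J4 8-15 | J8 15-16 | J5 16-19 | J1 19-28 | J7 28-38 | J6 38-40 |
Completion: J1=28  J2=2  J3=8  J4=15  J5=19  J6=40  J7=38  J8=16
Turnaround (C−A): J1=24  J2=2  J3=4  J4=12  J5=12  J6=39  J7=36  J8=14

9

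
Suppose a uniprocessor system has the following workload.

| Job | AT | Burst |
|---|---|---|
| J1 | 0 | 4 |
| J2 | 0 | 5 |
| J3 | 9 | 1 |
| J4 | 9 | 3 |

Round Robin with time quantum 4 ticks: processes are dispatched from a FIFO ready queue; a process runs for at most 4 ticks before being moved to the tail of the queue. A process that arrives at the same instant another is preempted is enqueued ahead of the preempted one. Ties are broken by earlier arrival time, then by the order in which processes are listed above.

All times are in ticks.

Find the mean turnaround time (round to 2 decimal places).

4.50

Gantt: | J1 0-4 | J2 4-9 | J3 9-10 | J4 10-13 |
Completion: J1=4  J2=9  J3=10  J4=13
Turnaround times: J1=4, J2=9, J3=1, J4=4
Average turnaround = (4+9+1+4) / 4 = 18/4 = 4.50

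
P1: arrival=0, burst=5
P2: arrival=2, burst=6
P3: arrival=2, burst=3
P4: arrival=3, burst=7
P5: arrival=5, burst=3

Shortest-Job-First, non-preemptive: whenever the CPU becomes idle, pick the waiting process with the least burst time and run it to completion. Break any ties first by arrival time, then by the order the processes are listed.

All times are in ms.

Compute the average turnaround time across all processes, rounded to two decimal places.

Gantt: | P1 0-5 | P3 5-8 | P5 8-11 | P2 11-17 | P4 17-24 |
Completion: P1=5  P2=17  P3=8  P4=24  P5=11
Turnaround times: P1=5, P2=15, P3=6, P4=21, P5=6
Average turnaround = (5+15+6+21+6) / 5 = 53/5 = 10.60

10.60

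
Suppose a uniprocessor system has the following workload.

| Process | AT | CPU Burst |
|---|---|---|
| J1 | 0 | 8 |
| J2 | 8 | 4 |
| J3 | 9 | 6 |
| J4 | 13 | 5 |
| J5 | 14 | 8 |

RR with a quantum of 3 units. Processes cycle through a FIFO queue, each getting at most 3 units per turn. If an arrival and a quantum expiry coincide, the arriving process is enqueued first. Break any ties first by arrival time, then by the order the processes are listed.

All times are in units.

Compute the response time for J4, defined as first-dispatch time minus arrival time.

Schedule: | J1 0-8 | J2 8-11 | J3 11-14 | J2 14-15 | J4 15-18 | J5 18-21 | J3 21-24 | J4 24-26 | J5 26-31 |
Completion: J1=8  J2=15  J3=24  J4=26  J5=31
Response(J4) = first start − arrival = 15 − 13 = 2

2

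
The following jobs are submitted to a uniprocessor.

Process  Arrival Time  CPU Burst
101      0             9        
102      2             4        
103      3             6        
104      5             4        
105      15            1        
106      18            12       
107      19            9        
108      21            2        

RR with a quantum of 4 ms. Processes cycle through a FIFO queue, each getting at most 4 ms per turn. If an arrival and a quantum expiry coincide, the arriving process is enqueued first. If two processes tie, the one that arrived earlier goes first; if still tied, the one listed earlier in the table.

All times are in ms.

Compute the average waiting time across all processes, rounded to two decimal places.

11.75

Timeline: | 101 0-4 | 102 4-8 | 103 8-12 | 101 12-16 | 104 16-20 | 103 20-22 | 105 22-23 | 101 23-24 | 106 24-28 | 107 28-32 | 108 32-34 | 106 34-38 | 107 38-42 | 106 42-46 | 107 46-47 |
Completion: 101=24  102=8  103=22  104=20  105=23  106=46  107=47  108=34
Waiting times: 101=15, 102=2, 103=13, 104=11, 105=7, 106=16, 107=19, 108=11
Average waiting = (15+2+13+11+7+16+19+11) / 8 = 94/8 = 11.75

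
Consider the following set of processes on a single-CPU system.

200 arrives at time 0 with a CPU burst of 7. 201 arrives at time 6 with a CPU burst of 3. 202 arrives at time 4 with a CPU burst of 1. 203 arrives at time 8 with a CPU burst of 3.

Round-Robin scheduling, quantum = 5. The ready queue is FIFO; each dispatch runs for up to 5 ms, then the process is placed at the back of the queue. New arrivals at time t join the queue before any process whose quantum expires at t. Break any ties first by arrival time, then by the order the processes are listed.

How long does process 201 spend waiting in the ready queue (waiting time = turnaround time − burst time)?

Timeline: | 200 0-5 | 202 5-6 | 200 6-8 | 201 8-11 | 203 11-14 |
Completion: 200=8  201=11  202=6  203=14
Turnaround (C−A): 200=8  201=5  202=2  203=6
Waiting(201) = turnaround − burst = 5 − 3 = 2

2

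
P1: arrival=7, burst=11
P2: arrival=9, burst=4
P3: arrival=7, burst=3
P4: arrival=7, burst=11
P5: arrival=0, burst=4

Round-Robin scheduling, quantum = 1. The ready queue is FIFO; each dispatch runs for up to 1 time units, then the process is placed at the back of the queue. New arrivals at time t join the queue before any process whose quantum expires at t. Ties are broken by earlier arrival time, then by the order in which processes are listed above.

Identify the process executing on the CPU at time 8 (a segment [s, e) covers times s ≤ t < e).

Timeline: | P5 0-4 | idle 4-7 | P1 7-8 | P3 8-9 | P4 9-10 | P1 10-11 | P2 11-12 | P3 12-13 | P4 13-14 | P1 14-15 | P2 15-16 | P3 16-17 | P4 17-18 | P1 18-19 | P2 19-20 | P4 20-21 | P1 21-22 | P2 22-23 | P4 23-24 | P1 24-25 | P4 25-26 | P1 26-27 | P4 27-28 | P1 28-29 | P4 29-30 | P1 30-31 | P4 31-32 | P1 32-33 | P4 33-34 | P1 34-35 | P4 35-36 |
Completion: P1=35  P2=23  P3=17  P4=36  P5=4
Turnaround (C−A): P1=28  P2=14  P3=10  P4=29  P5=4

P3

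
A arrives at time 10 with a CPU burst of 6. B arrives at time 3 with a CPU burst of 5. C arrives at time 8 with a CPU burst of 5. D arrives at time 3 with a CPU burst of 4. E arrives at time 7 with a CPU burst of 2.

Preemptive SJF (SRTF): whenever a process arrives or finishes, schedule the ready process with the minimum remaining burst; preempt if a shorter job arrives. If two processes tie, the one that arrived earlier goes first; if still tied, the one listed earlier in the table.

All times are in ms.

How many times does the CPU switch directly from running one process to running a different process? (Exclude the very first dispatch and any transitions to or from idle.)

Gantt: | idle 0-3 | D 3-7 | E 7-9 | B 9-14 | C 14-19 | A 19-25 |
Completion: A=25  B=14  C=19  D=7  E=9

4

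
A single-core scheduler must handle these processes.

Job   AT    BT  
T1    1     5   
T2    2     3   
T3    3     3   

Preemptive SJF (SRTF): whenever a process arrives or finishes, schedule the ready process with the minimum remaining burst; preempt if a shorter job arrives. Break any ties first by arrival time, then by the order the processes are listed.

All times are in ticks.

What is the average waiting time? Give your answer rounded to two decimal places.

2.67

Gantt: | idle 0-1 | T1 1-2 | T2 2-5 | T3 5-8 | T1 8-12 |
Completion: T1=12  T2=5  T3=8
Turnaround (C−A): T1=11  T2=3  T3=5
Waiting times: T1=6, T2=0, T3=2
Average waiting = (6+0+2) / 3 = 8/3 = 2.67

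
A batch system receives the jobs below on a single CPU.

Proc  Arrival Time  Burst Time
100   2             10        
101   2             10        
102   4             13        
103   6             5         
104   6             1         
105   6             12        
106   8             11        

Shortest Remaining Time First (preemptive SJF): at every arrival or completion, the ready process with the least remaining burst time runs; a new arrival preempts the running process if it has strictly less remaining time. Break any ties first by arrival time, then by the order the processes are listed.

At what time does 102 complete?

64

Schedule: | idle 0-2 | 100 2-6 | 104 6-7 | 103 7-12 | 100 12-18 | 101 18-28 | 106 28-39 | 105 39-51 | 102 51-64 |
Completion: 100=18  101=28  102=64  103=12  104=7  105=51  106=39
Turnaround (C−A): 100=16  101=26  102=60  103=6  104=1  105=45  106=31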